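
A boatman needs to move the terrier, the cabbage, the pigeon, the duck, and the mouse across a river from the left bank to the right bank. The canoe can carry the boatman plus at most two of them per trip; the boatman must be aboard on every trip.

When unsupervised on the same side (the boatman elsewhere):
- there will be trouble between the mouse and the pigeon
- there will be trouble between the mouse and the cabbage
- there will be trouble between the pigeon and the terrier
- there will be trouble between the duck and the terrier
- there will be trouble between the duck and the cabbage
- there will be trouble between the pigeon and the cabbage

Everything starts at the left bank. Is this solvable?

No

Whatever the first load, the items left behind include a forbidden pair without the boatman. No opening move is safe, so no plan exists.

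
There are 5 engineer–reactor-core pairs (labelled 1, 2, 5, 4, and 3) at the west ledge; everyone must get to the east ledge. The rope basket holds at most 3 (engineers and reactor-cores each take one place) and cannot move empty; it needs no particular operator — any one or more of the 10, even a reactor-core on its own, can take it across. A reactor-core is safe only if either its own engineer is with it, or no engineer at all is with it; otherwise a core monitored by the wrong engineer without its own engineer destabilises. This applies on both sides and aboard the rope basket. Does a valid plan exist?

Yes

1. engineer 1 and reactor-core 1 cross → the east ledge.
2. engineer 1 crosses ← the west ledge.
3. reactor-core 2, reactor-core 4, and reactor-core 5 cross → the east ledge.
4. reactor-core 1 crosses ← the west ledge.
5. engineer 2, engineer 4, and engineer 5 cross → the east ledge.
6. engineer 2 and reactor-core 2 cross ← the west ledge.
7. engineer 1, engineer 2, and engineer 3 cross → the east ledge.
8. reactor-core 5 crosses ← the west ledge.
9. reactor-core 1 and reactor-core 2 cross → the east ledge.
10. reactor-core 1 crosses ← the west ledge.
11. reactor-core 1, reactor-core 3, and reactor-core 5 cross → the east ledge.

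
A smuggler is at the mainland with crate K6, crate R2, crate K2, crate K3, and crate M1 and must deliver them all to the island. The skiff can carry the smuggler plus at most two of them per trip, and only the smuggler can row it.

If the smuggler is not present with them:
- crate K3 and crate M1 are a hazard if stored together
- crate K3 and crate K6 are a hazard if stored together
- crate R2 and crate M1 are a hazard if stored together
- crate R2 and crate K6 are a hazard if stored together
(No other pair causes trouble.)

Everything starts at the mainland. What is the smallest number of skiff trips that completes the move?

5

Counting alone: the smuggler can take at most 2 across per trip to the island, so moving all 5 needs at least 3 loaded trips out, with a return between consecutive ones — at least 5 crossings.
The plan below uses exactly 5 crossings, so it is optimal:
1. Smuggler goes to the island with crate K6 and crate M1.
2. Smuggler goes back to the mainland alone.
3. Smuggler goes to the island with crate K2.
4. Smuggler goes back to the mainland alone.
5. Smuggler goes to the island with crate K3 and crate R2.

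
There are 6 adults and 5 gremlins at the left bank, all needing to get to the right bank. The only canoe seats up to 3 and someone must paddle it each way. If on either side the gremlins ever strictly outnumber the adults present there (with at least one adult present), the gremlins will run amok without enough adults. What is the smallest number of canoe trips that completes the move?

Counting alone: each trip to the right bank takes at most 3 across and each return brings at least 1 back, so after t trips out (and t−1 returns) at most 3t − (t−1) of the 11 are across; that first reaches 11 at t = 5, so at least 9 crossings are needed.
The plan below uses exactly 9 crossings, so it is optimal:
1. 3 gremlins → the right bank.  (the left bank: 6A 2G; the right bank: 0A 3G)
2. 1 gremlin ← the left bank.  (the left bank: 6A 3G; the right bank: 0A 2G)
3. 3 adults → the right bank.  (the left bank: 3A 3G; the right bank: 3A 2G)
4. 1 adult ← the left bank.  (the left bank: 4A 3G; the right bank: 2A 2G)
5. 2 adults and 1 gremlin → the right bank.  (the left bank: 2A 2G; the right bank: 4A 3G)
6. 1 adult ← the left bank.  (the left bank: 3A 2G; the right bank: 3A 3G)
7. 2 adults and 1 gremlin → the right bank.  (the left bank: 1A 1G; the right bank: 5A 4G)
8. 1 adult ← the left bank.  (the left bank: 2A 1G; the right bank: 4A 4G)
9. 2 adults and 1 gremlin → the right bank.  (the left bank: 0A 0G; the right bank: 6A 5G)

9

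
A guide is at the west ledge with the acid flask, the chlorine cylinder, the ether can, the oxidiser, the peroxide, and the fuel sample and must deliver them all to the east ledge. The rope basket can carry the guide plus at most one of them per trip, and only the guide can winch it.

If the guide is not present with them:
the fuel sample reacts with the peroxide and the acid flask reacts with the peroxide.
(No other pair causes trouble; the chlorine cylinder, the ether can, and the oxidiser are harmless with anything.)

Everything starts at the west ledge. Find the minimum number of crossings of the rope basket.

Counting alone: the guide can take at most 1 across per trip to the east ledge, so moving all 6 needs at least 6 loaded trips out, with a return between consecutive ones — at least 11 crossings.
The safety rule pushes this higher. Following every safe sequence of crossings, the most of the 6 that can be at the east ledge as the rope basket arrives there on crossing 11 is 5 — never all 6.
So no plan with fewer than 13 crossings exists, and this one achieves 13:
1. Guide goes to the east ledge with the peroxide.
2. Guide goes back to the west ledge alone.
3. Guide goes to the east ledge with the acid flask.
4. Guide goes back to the west ledge with the peroxide.
5. Guide goes to the east ledge with the fuel sample.
6. Guide goes back to the west ledge alone.
7. Guide goes to the east ledge with the chlorine cylinder.
8. Guide goes back to the west ledge alone.
9. Guide goes to the east ledge with the ether can.
10. Guide goes back to the west ledge alone.
11. Guide goes to the east ledge with the oxidiser.
12. Guide goes back to the west ledge alone.
13. Guide goes to the east ledge with the peroxide.

13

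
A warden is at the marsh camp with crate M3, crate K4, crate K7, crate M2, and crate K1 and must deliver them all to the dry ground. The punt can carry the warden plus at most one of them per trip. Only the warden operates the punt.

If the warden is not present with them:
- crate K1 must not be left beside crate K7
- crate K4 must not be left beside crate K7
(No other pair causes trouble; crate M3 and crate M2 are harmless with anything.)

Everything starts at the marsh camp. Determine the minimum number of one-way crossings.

11

Counting alone: the warden can take at most 1 across per trip to the dry ground, so moving all 5 needs at least 5 loaded trips out, with a return between consecutive ones — at least 9 crossings.
The safety rule pushes this higher. Following every safe sequence of crossings, the most of the 5 that can be at the dry ground as the punt arrives there on crossing 9 is 4 — never all 5.
So no plan with fewer than 11 crossings exists, and this one achieves 11:
1. Warden goes to the dry ground with crate K7.  [the marsh camp: crate K1, crate K4, crate M2, crate M3 | the dry ground: crate K7]
2. Warden goes back to the marsh camp alone.  [the marsh camp: crate K1, crate K4, crate M2, crate M3 | the dry ground: crate K7]
3. Warden goes to the dry ground with crate M3.  [the marsh camp: crate K1, crate K4, crate M2 | the dry ground: crate K7, crate M3]
4. Warden goes back to the marsh camp alone.  [the marsh camp: crate K1, crate K4, crate M2 | the dry ground: crate K7, crate M3]
5. Warden goes to the dry ground with crate K4.  [the marsh camp: crate K1, crate M2 | the dry ground: crate K4, crate K7, crate M3]
6. Warden goes back to the marsh camp with crate K7.  [the marsh camp: crate K1, crate K7, crate M2 | the dry ground: crate K4, crate M3]
7. Warden goes to the dry ground with crate K1.  [the marsh camp: crate K7, crate M2 | the dry ground: crate K1, crate K4, crate M3]
8. Warden goes back to the marsh camp alone.  [the marsh camp: crate K7, crate M2 | the dry ground: crate K1, crate K4, crate M3]
9. Warden goes to the dry ground with crate M2.  [the marsh camp: crate K7 | the dry ground: crate K1, crate K4, crate M2, crate M3]
10. Warden goes back to the marsh camp alone.  [the marsh camp: crate K7 | the dry ground: crate K1, crate K4, crate M2, crate M3]
11. Warden goes to the dry ground with crate K7.  [the marsh camp: — | the dry ground: crate K1, crate K4, crate K7, crate M2, crate M3]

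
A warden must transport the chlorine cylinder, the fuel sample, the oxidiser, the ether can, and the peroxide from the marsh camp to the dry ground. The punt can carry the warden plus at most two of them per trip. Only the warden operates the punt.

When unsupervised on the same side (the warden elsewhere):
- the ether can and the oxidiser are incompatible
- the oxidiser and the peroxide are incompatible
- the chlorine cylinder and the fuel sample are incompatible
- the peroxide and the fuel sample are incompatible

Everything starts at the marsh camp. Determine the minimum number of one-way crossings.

7

Counting alone: the warden can take at most 2 across per trip to the dry ground, so moving all 5 needs at least 3 loaded trips out, with a return between consecutive ones — at least 5 crossings.
The safety rule pushes this higher. Following every safe sequence of crossings, the most of the 5 that can be at the dry ground as the punt arrives there on crossing 5 is 4 — never all 5.
So no plan with fewer than 7 crossings exists, and this one achieves 7:
1. Warden goes to the dry ground with the fuel sample and the oxidiser.  [the marsh camp: the chlorine cylinder, the ether can, the peroxide | the dry ground: the fuel sample, the oxidiser]
2. Warden goes back to the marsh camp alone.  [the marsh camp: the chlorine cylinder, the ether can, the peroxide | the dry ground: the fuel sample, the oxidiser]
3. Warden goes to the dry ground with the chlorine cylinder.  [the marsh camp: the ether can, the peroxide | the dry ground: the chlorine cylinder, the fuel sample, the oxidiser]
4. Warden goes back to the marsh camp with the fuel sample.  [the marsh camp: the ether can, the fuel sample, the peroxide | the dry ground: the chlorine cylinder, the oxidiser]
5. Warden goes to the dry ground with the ether can and the peroxide.  [the marsh camp: the fuel sample | the dry ground: the chlorine cylinder, the ether can, the oxidiser, the peroxide]
6. Warden goes back to the marsh camp with the oxidiser.  [the marsh camp: the fuel sample, the oxidiser | the dry ground: the chlorine cylinder, the ether can, the peroxide]
7. Warden goes to the dry ground with the fuel sample and the oxidiser.  [the marsh camp: — | the dry ground: the chlorine cylinder, the ether can, the fuel sample, the oxidiser, the peroxide]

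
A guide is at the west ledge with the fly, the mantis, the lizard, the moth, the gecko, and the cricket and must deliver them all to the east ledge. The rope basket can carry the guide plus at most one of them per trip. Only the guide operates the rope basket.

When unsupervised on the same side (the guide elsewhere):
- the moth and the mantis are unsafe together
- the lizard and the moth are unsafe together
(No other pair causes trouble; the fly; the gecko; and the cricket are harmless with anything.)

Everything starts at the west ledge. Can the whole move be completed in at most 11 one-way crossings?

Counting alone: the guide can take at most 1 across per trip to the east ledge, so moving all 6 needs at least 6 loaded trips out, with a return between consecutive ones — at least 11 crossings.
The safety rule pushes this higher. Following every safe sequence of crossings, the most of the 6 that can be at the east ledge as the rope basket arrives there on crossing 11 is 5 — never all 6.
So the move cannot be finished within 11 crossings. (The shortest complete plan takes 13:)
1. Guide goes to the east ledge with the moth.
2. Guide goes back to the west ledge alone.
3. Guide goes to the east ledge with the fly.
4. Guide goes back to the west ledge alone.
5. Guide goes to the east ledge with the mantis.
6. Guide goes back to the west ledge with the moth.
7. Guide goes to the east ledge with the lizard.
8. Guide goes back to the west ledge alone.
9. Guide goes to the east ledge with the gecko.
10. Guide goes back to the west ledge alone.
11. Guide goes to the east ledge with the cricket.
12. Guide goes back to the west ledge alone.
13. Guide goes to the east ledge with the moth.

No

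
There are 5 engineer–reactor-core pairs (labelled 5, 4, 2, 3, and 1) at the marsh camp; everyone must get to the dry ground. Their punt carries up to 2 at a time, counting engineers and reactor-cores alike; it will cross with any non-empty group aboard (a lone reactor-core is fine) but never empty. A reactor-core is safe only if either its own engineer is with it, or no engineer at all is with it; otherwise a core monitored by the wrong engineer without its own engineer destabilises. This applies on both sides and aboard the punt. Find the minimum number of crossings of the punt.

impossible

Following every safe sequence of crossings from the start, the most of the 10 that can be at the dry ground as the punt arrives there on crossings 1, 3, 5, 7 is 2, 3, 4, 5 respectively; the best ever achieved is 5 of 10.
From crossing 9 on, no configuration arises that was not already reachable earlier: only 82 distinct safe configurations (who is on which side, and where the punt is) can ever be reached, none of them has everyone across, and every continuation just revisits them. So no valid plan exists.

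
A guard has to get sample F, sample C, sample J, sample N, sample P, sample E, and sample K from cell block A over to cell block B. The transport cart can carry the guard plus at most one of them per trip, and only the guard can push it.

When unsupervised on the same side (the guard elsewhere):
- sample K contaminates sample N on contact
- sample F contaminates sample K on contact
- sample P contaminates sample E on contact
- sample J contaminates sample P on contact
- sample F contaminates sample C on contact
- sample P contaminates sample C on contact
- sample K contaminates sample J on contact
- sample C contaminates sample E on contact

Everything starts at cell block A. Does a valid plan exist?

Whatever the first load, the items left behind include a forbidden pair without the guard. No opening move is safe, so no plan exists.

No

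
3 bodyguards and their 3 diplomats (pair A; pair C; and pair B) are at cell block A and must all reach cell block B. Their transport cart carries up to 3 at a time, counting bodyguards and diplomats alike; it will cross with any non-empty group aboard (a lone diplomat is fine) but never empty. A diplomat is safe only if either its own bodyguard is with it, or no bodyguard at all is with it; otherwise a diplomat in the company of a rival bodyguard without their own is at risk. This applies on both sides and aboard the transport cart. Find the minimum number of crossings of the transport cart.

Counting alone: each trip to cell block B takes at most 3 across and each return brings at least 1 back, so after t trips out (and t−1 returns) at most 3t − (t−1) of the 6 are across; that first reaches 6 at t = 3, so at least 5 crossings are needed.
The plan below uses exactly 5 crossings, so it is optimal:
1. bodyguard A and diplomat A cross → cell block B.
2. bodyguard A crosses ← cell block A.
3. bodyguard A, bodyguard B, and bodyguard C cross → cell block B.
4. diplomat A crosses ← cell block A.
5. diplomat A, diplomat B, and diplomat C cross → cell block B.

5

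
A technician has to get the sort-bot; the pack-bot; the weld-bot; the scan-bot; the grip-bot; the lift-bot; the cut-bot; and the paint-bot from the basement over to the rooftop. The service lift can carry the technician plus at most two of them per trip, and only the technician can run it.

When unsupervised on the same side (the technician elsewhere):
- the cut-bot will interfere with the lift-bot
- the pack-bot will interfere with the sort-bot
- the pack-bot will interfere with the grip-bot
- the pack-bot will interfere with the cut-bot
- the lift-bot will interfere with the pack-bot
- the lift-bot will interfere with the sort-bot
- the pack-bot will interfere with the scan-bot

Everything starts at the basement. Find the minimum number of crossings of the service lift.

Counting alone: the technician can take at most 2 across per trip to the rooftop, so moving all 8 needs at least 4 loaded trips out, with a return between consecutive ones — at least 7 crossings.
The safety rule pushes this higher. Following every safe sequence of crossings, the most of the 8 that can be at the rooftop as the service lift arrives there on crossings 7, 9, 11 is 5, 6, 7 respectively — never all 8.
So no plan with fewer than 13 crossings exists, and this one achieves 13:
1. Technician goes to the rooftop with the lift-bot and the pack-bot.
2. Technician goes back to the basement with the pack-bot.
3. Technician goes to the rooftop with the pack-bot and the weld-bot.
4. Technician goes back to the basement with the pack-bot.
5. Technician goes to the rooftop with the pack-bot and the scan-bot.
6. Technician goes back to the basement with the pack-bot.
7. Technician goes to the rooftop with the grip-bot and the pack-bot.
8. Technician goes back to the basement with the pack-bot.
9. Technician goes to the rooftop with the cut-bot and the sort-bot.
10. Technician goes back to the basement with the lift-bot.
11. Technician goes to the rooftop with the pack-bot and the paint-bot.
12. Technician goes back to the basement with the pack-bot.
13. Technician goes to the rooftop with the lift-bot and the pack-bot.

13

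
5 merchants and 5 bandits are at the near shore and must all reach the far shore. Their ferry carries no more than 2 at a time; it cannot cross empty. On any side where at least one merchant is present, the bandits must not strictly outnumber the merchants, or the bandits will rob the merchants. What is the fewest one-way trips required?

Following every safe sequence of crossings from the start, the most of the 10 that can be at the far shore as the ferry arrives there on crossings 1, 3, 5, 7 is 2, 3, 4, 5 respectively; the best ever achieved is 5 of 10.
From crossing 9 on, no configuration arises that was not already reachable earlier: only 13 distinct safe configurations (who is on which side, and where the ferry is) can ever be reached, none of them has everyone across, and every continuation just revisits them. They are: 0 merchants + 0 bandits across (ferry back at the start); 0 merchants + 1 bandit across (ferry there); 0 merchants + 1 bandit across (ferry back at the start); 0 merchants + 2 bandits across (ferry there); 0 merchants + 2 bandits across (ferry back at the start); 0 merchants + 3 bandits across (ferry there); 0 merchants + 3 bandits across (ferry back at the start); 0 merchants + 4 bandits across (ferry there); 0 merchants + 4 bandits across (ferry back at the start); 0 merchants + 5 bandits across (ferry there); 1 merchant + 1 bandit across (ferry there); 1 merchant + 1 bandit across (ferry back at the start); 2 merchants + 2 bandits across (ferry there). So no valid plan exists.

impossible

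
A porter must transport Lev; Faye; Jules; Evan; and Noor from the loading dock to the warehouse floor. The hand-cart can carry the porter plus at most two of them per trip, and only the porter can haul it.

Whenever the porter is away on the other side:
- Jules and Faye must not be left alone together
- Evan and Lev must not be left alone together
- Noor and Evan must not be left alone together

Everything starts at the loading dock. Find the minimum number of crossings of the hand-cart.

5

Counting alone: the porter can take at most 2 across per trip to the warehouse floor, so moving all 5 needs at least 3 loaded trips out, with a return between consecutive ones — at least 5 crossings.
The plan below uses exactly 5 crossings, so it is optimal:
1. Porter goes to the warehouse floor with Evan and Faye.
2. Porter goes back to the loading dock alone.
3. Porter goes to the warehouse floor with Lev and Noor.
4. Porter goes back to the loading dock with Evan.
5. Porter goes to the warehouse floor with Evan and Jules.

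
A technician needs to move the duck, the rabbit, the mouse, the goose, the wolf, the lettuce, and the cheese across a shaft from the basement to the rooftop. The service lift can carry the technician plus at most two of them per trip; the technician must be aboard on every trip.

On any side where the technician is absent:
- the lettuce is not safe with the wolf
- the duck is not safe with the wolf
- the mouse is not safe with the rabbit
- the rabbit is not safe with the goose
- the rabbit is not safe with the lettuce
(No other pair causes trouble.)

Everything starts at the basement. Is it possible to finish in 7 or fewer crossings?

Counting alone: the technician can take at most 2 across per trip to the rooftop, so moving all 7 needs at least 4 loaded trips out, with a return between consecutive ones — at least 7 crossings.
The safety rule pushes this higher. Following every safe sequence of crossings, the most of the 7 that can be at the rooftop as the service lift arrives there on crossing 7 is 6 — never all 7.
So the move cannot be finished within 7 crossings. (The shortest complete plan takes 9:)
1. Technician goes to the rooftop with the rabbit and the wolf.  [the basement: the cheese, the duck, the goose, the lettuce, the mouse | the rooftop: the rabbit, the wolf]
2. Technician goes back to the basement alone.  [the basement: the cheese, the duck, the goose, the lettuce, the mouse | the rooftop: the rabbit, the wolf]
3. Technician goes to the rooftop with the duck.  [the basement: the cheese, the goose, the lettuce, the mouse | the rooftop: the duck, the rabbit, the wolf]
4. Technician goes back to the basement with the wolf.  [the basement: the cheese, the goose, the lettuce, the mouse, the wolf | the rooftop: the duck, the rabbit]
5. Technician goes to the rooftop with the lettuce and the mouse.  [the basement: the cheese, the goose, the wolf | the rooftop: the duck, the lettuce, the mouse, the rabbit]
6. Technician goes back to the basement with the rabbit.  [the basement: the cheese, the goose, the rabbit, the wolf | the rooftop: the duck, the lettuce, the mouse]
7. Technician goes to the rooftop with the cheese and the goose.  [the basement: the rabbit, the wolf | the rooftop: the cheese, the duck, the goose, the lettuce, the mouse]
8. Technician goes back to the basement alone.  [the basement: the rabbit, the wolf | the rooftop: the cheese, the duck, the goose, the lettuce, the mouse]
9. Technician goes to the rooftop with the rabbit and the wolf.  [the basement: — | the rooftop: the cheese, the duck, the goose, the lettuce, the mouse, the rabbit, the wolf]

No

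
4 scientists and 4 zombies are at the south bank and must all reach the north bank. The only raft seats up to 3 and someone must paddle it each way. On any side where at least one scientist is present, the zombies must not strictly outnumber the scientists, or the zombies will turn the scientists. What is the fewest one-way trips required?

9

Counting alone: each trip to the north bank takes at most 3 across and each return brings at least 1 back, so after t trips out (and t−1 returns) at most 3t − (t−1) of the 8 are across; that first reaches 8 at t = 4, so at least 7 crossings are needed.
The safety rule pushes this higher. Following every safe sequence of crossings, the most of the 8 that can be at the north bank as the raft arrives there on crossing 7 is 7 — never all 8.
So no plan with fewer than 9 crossings exists, and this one achieves 9:
1. 2 zombies → the north bank.  (the south bank: 4S 2Z; the north bank: 0S 2Z)
2. 1 zombie ← the south bank.  (the south bank: 4S 3Z; the north bank: 0S 1Z)
3. 3 zombies → the north bank.  (the south bank: 4S 0Z; the north bank: 0S 4Z)
4. 1 zombie ← the south bank.  (the south bank: 4S 1Z; the north bank: 0S 3Z)
5. 3 scientists → the north bank.  (the south bank: 1S 1Z; the north bank: 3S 3Z)
6. 1 scientist and 1 zombie ← the south bank.  (the south bank: 2S 2Z; the north bank: 2S 2Z)
7. 2 scientists → the north bank.  (the south bank: 0S 2Z; the north bank: 4S 2Z)
8. 1 zombie ← the south bank.  (the south bank: 0S 3Z; the north bank: 4S 1Z)
9. 3 zombies → the north bank.  (the south bank: 0S 0Z; the north bank: 4S 4Z)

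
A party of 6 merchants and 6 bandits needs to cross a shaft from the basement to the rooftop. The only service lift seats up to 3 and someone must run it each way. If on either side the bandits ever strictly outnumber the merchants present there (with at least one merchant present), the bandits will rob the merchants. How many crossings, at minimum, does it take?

Following every safe sequence of crossings from the start, the most of the 12 that can be at the rooftop as the service lift arrives there on crossings 1, 3, 5 is 3, 5, 6 respectively; the best ever achieved is 6 of 12.
From crossing 7 on, no configuration arises that was not already reachable earlier: only 17 distinct safe configurations (who is on which side, and where the service lift is) can ever be reached, none of them has everyone across, and every continuation just revisits them. They are: 0 merchants + 0 bandits across (service lift back at the start); 0 merchants + 1 bandit across (service lift there); 0 merchants + 1 bandit across (service lift back at the start); 0 merchants + 2 bandits across (service lift there); 0 merchants + 2 bandits across (service lift back at the start); 0 merchants + 3 bandits across (service lift there); 0 merchants + 3 bandits across (service lift back at the start); 0 merchants + 4 bandits across (service lift there); 0 merchants + 4 bandits across (service lift back at the start); 0 merchants + 5 bandits across (service lift there); 0 merchants + 5 bandits across (service lift back at the start); 0 merchants + 6 bandits across (service lift there); 1 merchant + 1 bandit across (service lift there); 1 merchant + 1 bandit across (service lift back at the start); 2 merchants + 2 bandits across (service lift there); 2 merchants + 2 bandits across (service lift back at the start); 3 merchants + 3 bandits across (service lift there). So no valid plan exists.

impossible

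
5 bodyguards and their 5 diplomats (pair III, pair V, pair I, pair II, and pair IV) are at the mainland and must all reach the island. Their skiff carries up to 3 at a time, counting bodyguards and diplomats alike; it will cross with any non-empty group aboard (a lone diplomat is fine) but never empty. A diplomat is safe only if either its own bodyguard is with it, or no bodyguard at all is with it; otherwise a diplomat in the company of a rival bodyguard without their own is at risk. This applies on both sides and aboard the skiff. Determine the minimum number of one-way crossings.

11

Counting alone: each trip to the island takes at most 3 across and each return brings at least 1 back, so after t trips out (and t−1 returns) at most 3t − (t−1) of the 10 are across; that first reaches 10 at t = 5, so at least 9 crossings are needed.
The safety rule pushes this higher. Following every safe sequence of crossings, the most of the 10 that can be at the island as the skiff arrives there on crossing 9 is 9 — never all 10.
So no plan with fewer than 11 crossings exists, and this one achieves 11:
1. bodyguard III and diplomat III cross → the island.
2. bodyguard III crosses ← the mainland.
3. diplomat I, diplomat II, and diplomat V cross → the island.
4. diplomat III crosses ← the mainland.
5. bodyguard I, bodyguard II, and bodyguard V cross → the island.
6. bodyguard V and diplomat V cross ← the mainland.
7. bodyguard III, bodyguard IV, and bodyguard V cross → the island.
8. diplomat I crosses ← the mainland.
9. diplomat III and diplomat V cross → the island.
10. diplomat III crosses ← the mainland.
11. diplomat I, diplomat III, and diplomat IV cross → the island.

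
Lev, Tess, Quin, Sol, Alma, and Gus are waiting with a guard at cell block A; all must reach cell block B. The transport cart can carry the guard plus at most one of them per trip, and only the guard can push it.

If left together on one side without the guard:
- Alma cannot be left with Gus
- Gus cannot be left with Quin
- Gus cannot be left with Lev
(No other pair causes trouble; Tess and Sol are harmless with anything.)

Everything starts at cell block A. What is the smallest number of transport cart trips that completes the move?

Following every safe sequence of crossings from the start, the most of the 6 that can be at cell block B as the transport cart arrives there on crossings 1, 3, 5, 7 is 1, 2, 3, 4 respectively; the best ever achieved is 4 of 6.
From crossing 9 on, no configuration arises that was not already reachable earlier: only 36 distinct safe configurations (who is on which side, and where the transport cart is) can ever be reached, none of them has everyone across, and every continuation just revisits them. So no valid plan exists.

impossible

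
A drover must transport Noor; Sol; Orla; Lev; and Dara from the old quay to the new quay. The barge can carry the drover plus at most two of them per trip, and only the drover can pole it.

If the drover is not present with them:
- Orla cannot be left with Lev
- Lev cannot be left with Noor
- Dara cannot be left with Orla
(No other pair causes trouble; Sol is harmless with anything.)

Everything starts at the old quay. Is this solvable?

Yes

1. Drover goes to the new quay with Noor and Orla.
2. Drover goes back to the old quay alone.
3. Drover goes to the new quay with Sol.
4. Drover goes back to the old quay alone.
5. Drover goes to the new quay with Dara and Lev.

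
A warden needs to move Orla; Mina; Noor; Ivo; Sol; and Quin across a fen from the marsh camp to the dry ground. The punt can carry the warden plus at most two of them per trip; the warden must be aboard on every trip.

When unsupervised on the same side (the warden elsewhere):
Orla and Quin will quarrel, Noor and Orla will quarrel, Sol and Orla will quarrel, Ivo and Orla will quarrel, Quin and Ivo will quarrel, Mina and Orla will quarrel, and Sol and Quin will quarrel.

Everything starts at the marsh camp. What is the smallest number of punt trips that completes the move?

9

Counting alone: the warden can take at most 2 across per trip to the dry ground, so moving all 6 needs at least 3 loaded trips out, with a return between consecutive ones — at least 5 crossings.
The safety rule pushes this higher. Following every safe sequence of crossings, the most of the 6 that can be at the dry ground as the punt arrives there on crossings 5, 7 is 4, 5 respectively — never all 6.
So no plan with fewer than 9 crossings exists, and this one achieves 9:
1. Warden goes to the dry ground with Orla and Quin.  [the marsh camp: Ivo, Mina, Noor, Sol | the dry ground: Orla, Quin]
2. Warden goes back to the marsh camp with Orla.  [the marsh camp: Ivo, Mina, Noor, Orla, Sol | the dry ground: Quin]
3. Warden goes to the dry ground with Mina and Orla.  [the marsh camp: Ivo, Noor, Sol | the dry ground: Mina, Orla, Quin]
4. Warden goes back to the marsh camp with Orla.  [the marsh camp: Ivo, Noor, Orla, Sol | the dry ground: Mina, Quin]
5. Warden goes to the dry ground with Noor and Orla.  [the marsh camp: Ivo, Sol | the dry ground: Mina, Noor, Orla, Quin]
6. Warden goes back to the marsh camp with Orla.  [the marsh camp: Ivo, Orla, Sol | the dry ground: Mina, Noor, Quin]
7. Warden goes to the dry ground with Ivo and Sol.  [the marsh camp: Orla | the dry ground: Ivo, Mina, Noor, Quin, Sol]
8. Warden goes back to the marsh camp with Quin.  [the marsh camp: Orla, Quin | the dry ground: Ivo, Mina, Noor, Sol]
9. Warden goes to the dry ground with Orla and Quin.  [the marsh camp: — | the dry ground: Ivo, Mina, Noor, Orla, Quin, Sol]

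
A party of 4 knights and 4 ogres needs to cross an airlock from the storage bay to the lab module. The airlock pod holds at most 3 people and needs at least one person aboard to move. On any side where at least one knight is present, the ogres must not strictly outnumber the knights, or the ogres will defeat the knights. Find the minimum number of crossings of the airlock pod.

9

Counting alone: each trip to the lab module takes at most 3 across and each return brings at least 1 back, so after t trips out (and t−1 returns) at most 3t − (t−1) of the 8 are across; that first reaches 8 at t = 4, so at least 7 crossings are needed.
The safety rule pushes this higher. Following every safe sequence of crossings, the most of the 8 that can be at the lab module as the airlock pod arrives there on crossing 7 is 7 — never all 8.
So no plan with fewer than 9 crossings exists, and this one achieves 9:
1. 2 ogres → the lab module.  (the storage bay: 4K 2O; the lab module: 0K 2O)
2. 1 ogre ← the storage bay.  (the storage bay: 4K 3O; the lab module: 0K 1O)
3. 3 ogres → the lab module.  (the storage bay: 4K 0O; the lab module: 0K 4O)
4. 1 ogre ← the storage bay.  (the storage bay: 4K 1O; the lab module: 0K 3O)
5. 3 knights → the lab module.  (the storage bay: 1K 1O; the lab module: 3K 3O)
6. 1 knight and 1 ogre ← the storage bay.  (the storage bay: 2K 2O; the lab module: 2K 2O)
7. 2 knights → the lab module.  (the storage bay: 0K 2O; the lab module: 4K 2O)
8. 1 ogre ← the storage bay.  (the storage bay: 0K 3O; the lab module: 4K 1O)
9. 3 ogres → the lab module.  (the storage bay: 0K 0O; the lab module: 4K 4O)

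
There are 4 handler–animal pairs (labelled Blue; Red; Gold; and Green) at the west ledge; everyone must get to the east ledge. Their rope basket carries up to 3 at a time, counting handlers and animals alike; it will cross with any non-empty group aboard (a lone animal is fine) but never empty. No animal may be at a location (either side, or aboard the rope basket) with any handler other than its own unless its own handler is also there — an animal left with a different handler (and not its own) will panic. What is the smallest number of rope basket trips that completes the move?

Counting alone: each trip to the east ledge takes at most 3 across and each return brings at least 1 back, so after t trips out (and t−1 returns) at most 3t − (t−1) of the 8 are across; that first reaches 8 at t = 4, so at least 7 crossings are needed.
The safety rule pushes this higher. Following every safe sequence of crossings, the most of the 8 that can be at the east ledge as the rope basket arrives there on crossing 7 is 7 — never all 8.
So no plan with fewer than 9 crossings exists, and this one achieves 9:
1. animal Blue and handler Blue cross → the east ledge.
2. handler Blue crosses ← the west ledge.
3. animal Red, handler Blue, and handler Red cross → the east ledge.
4. animal Blue and handler Blue cross ← the west ledge.
5. handler Blue, handler Gold, and handler Green cross → the east ledge.
6. animal Red crosses ← the west ledge.
7. animal Blue and animal Red cross → the east ledge.
8. animal Blue crosses ← the west ledge.
9. animal Blue, animal Gold, and animal Green cross → the east ledge.

9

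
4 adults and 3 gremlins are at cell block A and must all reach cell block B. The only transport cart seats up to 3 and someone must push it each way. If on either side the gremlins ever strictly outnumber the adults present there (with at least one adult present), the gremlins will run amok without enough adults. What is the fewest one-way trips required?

Counting alone: each trip to cell block B takes at most 3 across and each return brings at least 1 back, so after t trips out (and t−1 returns) at most 3t − (t−1) of the 7 are across; that first reaches 7 at t = 3, so at least 5 crossings are needed.
The plan below uses exactly 5 crossings, so it is optimal:
1. 3 gremlins → cell block B.  (cell block A: 4A 0G; cell block B: 0A 3G)
2. 1 gremlin ← cell block A.  (cell block A: 4A 1G; cell block B: 0A 2G)
3. 3 adults → cell block B.  (cell block A: 1A 1G; cell block B: 3A 2G)
4. 1 adult ← cell block A.  (cell block A: 2A 1G; cell block B: 2A 2G)
5. 2 adults and 1 gremlin → cell block B.  (cell block A: 0A 0G; cell block B: 4A 3G)

5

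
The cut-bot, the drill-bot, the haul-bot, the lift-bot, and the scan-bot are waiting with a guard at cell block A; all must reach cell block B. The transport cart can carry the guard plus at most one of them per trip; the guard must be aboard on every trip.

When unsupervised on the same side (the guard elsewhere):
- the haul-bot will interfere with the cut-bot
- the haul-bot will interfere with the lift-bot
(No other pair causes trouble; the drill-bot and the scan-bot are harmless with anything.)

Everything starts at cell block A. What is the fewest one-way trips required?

11

Counting alone: the guard can take at most 1 across per trip to cell block B, so moving all 5 needs at least 5 loaded trips out, with a return between consecutive ones — at least 9 crossings.
The safety rule pushes this higher. Following every safe sequence of crossings, the most of the 5 that can be at cell block B as the transport cart arrives there on crossing 9 is 4 — never all 5.
So no plan with fewer than 11 crossings exists, and this one achieves 11:
1. Guard goes to cell block B with the haul-bot.  [cell block A: the cut-bot, the drill-bot, the lift-bot, the scan-bot | cell block B: the haul-bot]
2. Guard goes back to cell block A alone.  [cell block A: the cut-bot, the drill-bot, the lift-bot, the scan-bot | cell block B: the haul-bot]
3. Guard goes to cell block B with the cut-bot.  [cell block A: the drill-bot, the lift-bot, the scan-bot | cell block B: the cut-bot, the haul-bot]
4. Guard goes back to cell block A with the haul-bot.  [cell block A: the drill-bot, the haul-bot, the lift-bot, the scan-bot | cell block B: the cut-bot]
5. Guard goes to cell block B with the lift-bot.  [cell block A: the drill-bot, the haul-bot, the scan-bot | cell block B: the cut-bot, the lift-bot]
6. Guard goes back to cell block A alone.  [cell block A: the drill-bot, the haul-bot, the scan-bot | cell block B: the cut-bot, the lift-bot]
7. Guard goes to cell block B with the drill-bot.  [cell block A: the haul-bot, the scan-bot | cell block B: the cut-bot, the drill-bot, the lift-bot]
8. Guard goes back to cell block A alone.  [cell block A: the haul-bot, the scan-bot | cell block B: the cut-bot, the drill-bot, the lift-bot]
9. Guard goes to cell block B with the scan-bot.  [cell block A: the haul-bot | cell block B: the cut-bot, the drill-bot, the lift-bot, the scan-bot]
10. Guard goes back to cell block A alone.  [cell block A: the haul-bot | cell block B: the cut-bot, the drill-bot, the lift-bot, the scan-bot]
11. Guard goes to cell block B with the haul-bot.  [cell block A: — | cell block B: the cut-bot, the drill-bot, the haul-bot, the lift-bot, the scan-bot]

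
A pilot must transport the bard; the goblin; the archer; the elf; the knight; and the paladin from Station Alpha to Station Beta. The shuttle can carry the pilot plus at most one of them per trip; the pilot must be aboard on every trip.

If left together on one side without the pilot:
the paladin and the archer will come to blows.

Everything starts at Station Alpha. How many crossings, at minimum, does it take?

11

Counting alone: the pilot can take at most 1 across per trip to Station Beta, so moving all 6 needs at least 6 loaded trips out, with a return between consecutive ones — at least 11 crossings.
The plan below uses exactly 11 crossings, so it is optimal:
1. Pilot goes to Station Beta with the archer.
2. Pilot goes back to Station Alpha alone.
3. Pilot goes to Station Beta with the bard.
4. Pilot goes back to Station Alpha alone.
5. Pilot goes to Station Beta with the goblin.
6. Pilot goes back to Station Alpha alone.
7. Pilot goes to Station Beta with the elf.
8. Pilot goes back to Station Alpha alone.
9. Pilot goes to Station Beta with the knight.
10. Pilot goes back to Station Alpha alone.
11. Pilot goes to Station Beta with the paladin.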